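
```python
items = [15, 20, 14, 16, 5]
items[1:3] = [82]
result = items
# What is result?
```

Trace:
`items = [15, 20, 14, 16, 5]` → items = [15, 20, 14, 16, 5]
`items[1:3] = [82]` → items = [15, 82, 16, 5]
`result = items` → result = [15, 82, 16, 5]
So result = [15, 82, 16, 5]

Answer: [15, 82, 16, 5]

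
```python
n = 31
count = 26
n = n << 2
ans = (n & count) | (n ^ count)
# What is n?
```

Trace:
`n = 31` → n = 31
`count = 26` → count = 26
`n = n << 2` → n = 124
`ans = (n & count) | (n ^ count)` → ans = 126
So n = 124

Answer: 124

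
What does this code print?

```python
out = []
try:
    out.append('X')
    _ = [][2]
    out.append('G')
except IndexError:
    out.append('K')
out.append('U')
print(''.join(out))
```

Execution trace: 'X' (try body) → 'K' (except IndexError) → 'U' (after the try/except). Output: XKU

Answer: XKU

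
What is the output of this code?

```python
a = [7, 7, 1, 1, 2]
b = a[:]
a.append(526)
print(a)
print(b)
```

Key concept: slice [:] creates copy.
Step by step:
`a = [7, 7, 1, 1, 2]` → a = [7, 7, 1, 1, 2]
`b = a[:]` → b = [7, 7, 1, 1, 2]
`a.append(526)` → a = [7, 7, 1, 1, 2, 526]
`print(a)` → prints [7, 7, 1, 1, 2, 526]
`print(b)` → prints [7, 7, 1, 1, 2]

Answer:
[7, 7, 1, 1, 2, 526]
[7, 7, 1, 1, 2]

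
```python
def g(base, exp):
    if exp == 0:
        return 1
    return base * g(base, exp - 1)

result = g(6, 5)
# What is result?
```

g(6, 5) = 6 * 6 * 6 * 6 * 6 = 7776

Answer: 7776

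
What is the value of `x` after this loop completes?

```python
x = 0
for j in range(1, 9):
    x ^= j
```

XOR of 1 to 8
`x` takes the values: 0 → 1 → 3 → 0 → 4 → 1 → 7 → 0 → 8

Answer: 8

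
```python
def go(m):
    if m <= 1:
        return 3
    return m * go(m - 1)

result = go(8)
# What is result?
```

go(8) = 8 * 7 * 6 * 5 * 4 * 3 * 2 * 3 = 120960

Answer: 120960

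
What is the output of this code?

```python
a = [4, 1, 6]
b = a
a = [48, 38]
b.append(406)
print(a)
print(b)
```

Key concept: rebinding vs mutation: a is rebound to a new list, b still points at the original.
Step by step:
`a = [4, 1, 6]` → a = [4, 1, 6]
`b = a` → b = [4, 1, 6] (same object as a)
`a = [48, 38]` → a = [48, 38]
`b.append(406)` → b = [4, 1, 6, 406]
`print(a)` → prints [48, 38]
`print(b)` → prints [4, 1, 6, 406]

Answer:
[48, 38]
[4, 1, 6, 406]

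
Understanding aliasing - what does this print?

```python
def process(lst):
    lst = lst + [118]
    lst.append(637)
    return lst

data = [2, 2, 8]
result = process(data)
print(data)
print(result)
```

Key concept: rebinding parameter vs mutation.
Step by step:
`data = [2, 2, 8]` → data = [2, 2, 8]
`result = process(data)` → result = [2, 2, 8, 118, 637]
`print(data)` → prints [2, 2, 8]
`print(result)` → prints [2, 2, 8, 118, 637]

Answer:
[2, 2, 8]
[2, 2, 8, 118, 637]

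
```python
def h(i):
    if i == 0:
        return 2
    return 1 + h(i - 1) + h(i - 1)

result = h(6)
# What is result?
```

h(i) = 1 + 2·h(i-1), h(0)=2. Closed form: (2+1)·2^6 - 1 = 191.

Answer: 191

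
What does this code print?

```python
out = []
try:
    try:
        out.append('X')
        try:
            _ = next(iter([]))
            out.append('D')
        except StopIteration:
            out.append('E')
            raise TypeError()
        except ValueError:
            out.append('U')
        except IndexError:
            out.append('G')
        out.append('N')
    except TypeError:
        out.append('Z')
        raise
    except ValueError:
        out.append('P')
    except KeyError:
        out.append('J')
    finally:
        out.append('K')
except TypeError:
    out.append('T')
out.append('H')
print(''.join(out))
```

Execution trace: 'X' (try body) → 'E' (inner except StopIteration) → 'Z' (except TypeError) → 'K' (finally) → 'T' (outer except TypeError) → 'H' (after the try/except). Output: XEZKTH

Answer: XEZKTH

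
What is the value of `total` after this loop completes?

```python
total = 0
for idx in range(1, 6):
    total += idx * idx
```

Sum of squares 1² to 5² = 55
`total` takes the values: 0 → 1 → 5 → 14 → 30 → 55

Answer: 55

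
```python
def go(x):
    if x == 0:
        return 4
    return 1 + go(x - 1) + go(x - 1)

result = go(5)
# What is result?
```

go(x) = 1 + 2·go(x-1), go(0)=4. Closed form: (4+1)·2^5 - 1 = 159.

Answer: 159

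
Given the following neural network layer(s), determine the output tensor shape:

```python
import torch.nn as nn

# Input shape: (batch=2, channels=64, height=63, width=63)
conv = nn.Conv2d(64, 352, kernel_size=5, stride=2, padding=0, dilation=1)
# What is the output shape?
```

Input: (2, 64, 63, 63) -> Output: (2, 352, 30, 30)

Answer: (2, 352, 30, 30)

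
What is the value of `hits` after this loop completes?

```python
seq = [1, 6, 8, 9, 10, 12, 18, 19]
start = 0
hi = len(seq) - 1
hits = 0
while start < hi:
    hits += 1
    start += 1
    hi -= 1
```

Iterations until pointers meet (list length 8)
`hits` takes the values: 0 → 1 → 2 → 3 → 4

Answer: 4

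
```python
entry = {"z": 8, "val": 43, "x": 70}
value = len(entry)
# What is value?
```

Trace:
`entry = {"z": 8, "val": 43, "x": 70}` → entry = {'z': 8, 'val': 43, 'x': 70}
`value = len(entry)` → value = 3
So value = 3

Answer: 3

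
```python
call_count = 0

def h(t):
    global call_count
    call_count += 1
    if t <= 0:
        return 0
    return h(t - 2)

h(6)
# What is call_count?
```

Linear recursion stepping by 2: 4 calls from t=6 down to ≤0.

Answer: 4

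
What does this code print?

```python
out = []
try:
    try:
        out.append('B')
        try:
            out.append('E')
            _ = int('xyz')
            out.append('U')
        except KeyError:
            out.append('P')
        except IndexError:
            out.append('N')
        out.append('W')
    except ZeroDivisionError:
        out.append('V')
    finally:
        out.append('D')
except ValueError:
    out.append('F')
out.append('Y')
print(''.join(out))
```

Execution trace: 'B' (try body) → 'E' (inner try body) → 'D' (finally) → 'F' (outer except ValueError) → 'Y' (after the try/except). Output: BEDFY

Answer: BEDFY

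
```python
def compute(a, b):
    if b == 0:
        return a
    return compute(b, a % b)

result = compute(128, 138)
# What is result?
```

compute(128, 138) -> compute(138, 128) -> compute(128, 10) -> compute(10, 8) -> compute(8, 2) -> compute(2, 0) -> 2

Answer: 2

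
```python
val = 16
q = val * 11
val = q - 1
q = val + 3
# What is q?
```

Trace:
`val = 16` → val = 16
`q = val * 11` → q = 176
`val = q - 1` → val = 175
`q = val + 3` → q = 178
So q = 178

Answer: 178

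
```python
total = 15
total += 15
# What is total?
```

Trace:
`total = 15` → total = 15
`total += 15` → total = 30
So total = 30

Answer: 30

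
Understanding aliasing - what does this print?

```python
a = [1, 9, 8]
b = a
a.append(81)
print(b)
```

Key concept: basic list aliasing.
Step by step:
`a = [1, 9, 8]` → a = [1, 9, 8]
`b = a` → b = [1, 9, 8] (same object as a)
`a.append(81)` → a = [1, 9, 8, 81] (same object as b); b = [1, 9, 8, 81] (same object as a)
`print(b)` → prints [1, 9, 8, 81]

Answer: [1, 9, 8, 81]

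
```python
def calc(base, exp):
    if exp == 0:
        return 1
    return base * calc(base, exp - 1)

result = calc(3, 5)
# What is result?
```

calc(3, 5) = 3 * 3 * 3 * 3 * 3 = 243

Answer: 243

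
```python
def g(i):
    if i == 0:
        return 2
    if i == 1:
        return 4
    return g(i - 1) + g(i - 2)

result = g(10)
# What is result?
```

Build up from base cases: g(0)=2, g(1)=4, g(2)=6, g(3)=10, g(4)=16, g(5)=26, g(6)=42, ..., g(10)=288

Answer: 288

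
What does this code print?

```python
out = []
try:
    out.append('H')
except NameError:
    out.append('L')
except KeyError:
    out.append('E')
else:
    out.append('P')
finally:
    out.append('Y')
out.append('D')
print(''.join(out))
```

Execution trace: 'H' (try body, no exception) → 'P' (else) → 'Y' (finally) → 'D' (after the try/except). Output: HPYD

Answer: HPYD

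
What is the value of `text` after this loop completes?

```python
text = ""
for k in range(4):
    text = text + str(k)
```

Concatenate digits 0 to 3
`text` takes the values: "" → "0" → "01" → "012" → "0123"

Answer: "0123"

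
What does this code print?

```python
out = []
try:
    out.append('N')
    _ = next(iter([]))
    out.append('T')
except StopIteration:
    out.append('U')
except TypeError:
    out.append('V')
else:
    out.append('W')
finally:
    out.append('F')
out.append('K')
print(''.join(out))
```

Execution trace: 'N' (try body) → 'U' (except StopIteration) → 'F' (finally) → 'K' (after the try/except). Output: NUFK

Answer: NUFK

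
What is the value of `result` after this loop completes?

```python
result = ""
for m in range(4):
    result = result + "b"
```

Repeat 'b' 4 times
`result` takes the values: "" → "b" → "bb" → "bbb" → "bbbb"

Answer: "bbbb"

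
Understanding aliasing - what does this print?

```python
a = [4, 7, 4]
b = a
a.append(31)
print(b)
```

Key concept: basic list aliasing.
Step by step:
`a = [4, 7, 4]` → a = [4, 7, 4]
`b = a` → b = [4, 7, 4] (same object as a)
`a.append(31)` → a = [4, 7, 4, 31] (same object as b); b = [4, 7, 4, 31] (same object as a)
`print(b)` → prints [4, 7, 4, 31]

Answer: [4, 7, 4, 31]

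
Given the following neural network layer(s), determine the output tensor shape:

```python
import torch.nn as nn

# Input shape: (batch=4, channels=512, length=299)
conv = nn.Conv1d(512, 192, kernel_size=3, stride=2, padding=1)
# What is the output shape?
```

Input: (4, 512, 299) -> Output: (4, 192, 150)

Answer: (4, 192, 150)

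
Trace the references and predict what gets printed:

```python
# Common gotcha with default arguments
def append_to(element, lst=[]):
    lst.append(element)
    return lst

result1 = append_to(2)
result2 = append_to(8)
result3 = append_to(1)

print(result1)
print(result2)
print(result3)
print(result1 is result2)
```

Key concept: mutable default argument gotcha.
Step by step:
`result1 = append_to(2)` → result1 = [2]
`result2 = append_to(8)` → result1 = [2, 8] (same object as result2); result2 = [2, 8] (same object as result1)
`result3 = append_to(1)` → result1 = [2, 8, 1] (same object as result2, result3); result2 = [2, 8, 1] (same object as result1, result3); result3 = [2, 8, 1] (same object as result1, result2)
`print(result1)` → prints [2, 8, 1]
`print(result2)` → prints [2, 8, 1]
`print(result3)` → prints [2, 8, 1]
`print(result1 is result2)` → prints True

Answer:
[2, 8, 1]
[2, 8, 1]
[2, 8, 1]
True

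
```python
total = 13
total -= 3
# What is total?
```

Trace:
`total = 13` → total = 13
`total -= 3` → total = 10
So total = 10

Answer: 10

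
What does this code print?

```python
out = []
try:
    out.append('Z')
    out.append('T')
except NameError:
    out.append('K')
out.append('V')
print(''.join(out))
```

Execution trace: 'Z' (try body) → 'T' (try body, no exception) → 'V' (after the try/except). Output: ZTV

Answer: ZTV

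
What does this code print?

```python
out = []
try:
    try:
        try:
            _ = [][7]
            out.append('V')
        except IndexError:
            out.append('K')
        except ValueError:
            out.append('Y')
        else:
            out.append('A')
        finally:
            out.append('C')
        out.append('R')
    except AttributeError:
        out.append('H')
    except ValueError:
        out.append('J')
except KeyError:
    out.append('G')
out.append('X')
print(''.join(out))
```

Execution trace: 'K' (inner except IndexError) → 'C' (inner finally) → 'R' (try body, no exception) → 'X' (after the try/except). Output: KCRX

Answer: KCRX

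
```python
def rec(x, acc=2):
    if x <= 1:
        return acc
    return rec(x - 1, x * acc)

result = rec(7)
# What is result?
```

Accumulator trace (n, acc): (7, 2) -> (6, 14) -> (5, 84) -> (4, 420) -> (3, 1680) -> (2, 5040) -> (1, 10080) -> return 10080

Answer: 10080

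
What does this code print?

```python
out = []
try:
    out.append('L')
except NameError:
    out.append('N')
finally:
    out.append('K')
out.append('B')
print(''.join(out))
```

Execution trace: 'L' (try body, no exception) → 'K' (finally) → 'B' (after the try/except). Output: LKB

Answer: LKB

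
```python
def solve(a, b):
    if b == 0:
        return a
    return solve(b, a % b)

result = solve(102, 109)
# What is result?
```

solve(102, 109) -> solve(109, 102) -> solve(102, 7) -> solve(7, 4) -> solve(4, 3) -> solve(3, 1) -> solve(1, 0) -> 1

Answer: 1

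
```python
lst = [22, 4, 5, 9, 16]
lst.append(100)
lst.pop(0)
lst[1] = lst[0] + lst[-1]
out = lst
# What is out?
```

Trace:
`lst = [22, 4, 5, 9, 16]` → lst = [22, 4, 5, 9, 16]
`lst.append(100)` → lst = [22, 4, 5, 9, 16, 100]
`lst.pop(0)` → lst = [4, 5, 9, 16, 100]
`lst[1] = lst[0] + lst[-1]` → lst = [4, 104, 9, 16, 100]
`out = lst` → out = [4, 104, 9, 16, 100]
So out = [4, 104, 9, 16, 100]

Answer: [4, 104, 9, 16, 100]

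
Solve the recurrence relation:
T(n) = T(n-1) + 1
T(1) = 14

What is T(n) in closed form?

Unrolling: T(n) = T(1) + 1·(n-1) = 14 + 1(n-1) = n + 13.

Answer: T(n) = n + 13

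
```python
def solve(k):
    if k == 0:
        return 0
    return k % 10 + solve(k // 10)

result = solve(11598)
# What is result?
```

Sum of digits of 11598: 8 + 9 + 5 + 1 + 1 = 24

Answer: 24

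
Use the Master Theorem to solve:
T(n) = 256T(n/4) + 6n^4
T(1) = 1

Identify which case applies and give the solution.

a=256, b=4, f(n)=6n^4. log_4(256) = 4. Since c=4 = 4, Case 2 applies: T(n) = Θ(n^log_b(a) · log n) = O(n^4 log n).

Answer: O(n^4 log n) - Case 2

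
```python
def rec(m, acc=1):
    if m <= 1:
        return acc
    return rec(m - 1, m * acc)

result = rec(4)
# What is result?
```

Accumulator trace (n, acc): (4, 1) -> (3, 4) -> (2, 12) -> (1, 24) -> return 24

Answer: 24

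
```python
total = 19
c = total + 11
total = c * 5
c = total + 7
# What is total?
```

Trace:
`total = 19` → total = 19
`c = total + 11` → c = 30
`total = c * 5` → total = 150
`c = total + 7` → c = 157
So total = 150

Answer: 150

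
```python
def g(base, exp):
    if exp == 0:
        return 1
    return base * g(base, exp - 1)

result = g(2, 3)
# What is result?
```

g(2, 3) = 2 * 2 * 2 = 8

Answer: 8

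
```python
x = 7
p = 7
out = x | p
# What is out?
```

Trace:
`x = 7` → x = 7
`p = 7` → p = 7
`out = x | p` → out = 7
So out = 7

Answer: 7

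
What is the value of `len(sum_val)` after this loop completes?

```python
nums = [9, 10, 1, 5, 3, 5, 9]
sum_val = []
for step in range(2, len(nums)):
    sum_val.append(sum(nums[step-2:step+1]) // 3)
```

Number of 3-element averages
`sum_val` takes the values: [] → [6] → [6, 5] → [6, 5, 3] → [6, 5, 3, 4] → [6, 5, 3, 4, 5]
So `len(sum_val)` = 5

Answer: 5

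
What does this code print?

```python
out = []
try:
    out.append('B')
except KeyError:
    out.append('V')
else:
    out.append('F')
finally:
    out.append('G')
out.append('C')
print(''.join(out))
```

Execution trace: 'B' (try body, no exception) → 'F' (else) → 'G' (finally) → 'C' (after the try/except). Output: BFGC

Answer: BFGC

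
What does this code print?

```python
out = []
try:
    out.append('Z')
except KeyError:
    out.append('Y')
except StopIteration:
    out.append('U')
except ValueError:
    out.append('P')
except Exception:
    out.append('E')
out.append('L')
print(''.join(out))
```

Execution trace: 'Z' (try body, no exception) → 'L' (after the try/except). Output: ZL

Answer: ZL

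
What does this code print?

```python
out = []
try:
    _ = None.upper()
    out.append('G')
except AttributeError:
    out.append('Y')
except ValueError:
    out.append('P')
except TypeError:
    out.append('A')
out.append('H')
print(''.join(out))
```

Execution trace: 'Y' (except AttributeError) → 'H' (after the try/except). Output: YH

Answer: YH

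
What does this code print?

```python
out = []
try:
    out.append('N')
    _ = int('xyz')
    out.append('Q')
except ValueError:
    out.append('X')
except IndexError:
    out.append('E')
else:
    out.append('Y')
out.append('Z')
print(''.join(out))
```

Execution trace: 'N' (try body) → 'X' (except ValueError) → 'Z' (after the try/except). Output: NXZ

Answer: NXZ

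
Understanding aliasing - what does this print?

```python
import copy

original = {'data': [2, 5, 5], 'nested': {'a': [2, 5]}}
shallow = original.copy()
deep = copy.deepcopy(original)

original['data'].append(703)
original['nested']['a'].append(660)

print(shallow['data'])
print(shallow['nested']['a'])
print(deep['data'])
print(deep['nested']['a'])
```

Key concept: comparing shallow vs deep copy.
Step by step:
`original = {'data': [2, 5, 5], 'nested': {'a': [2, 5]}}` → original = {'data': [2, 5, 5], 'nested': {'a': [2, 5]}}
`shallow = original.copy()` → shallow = {'data': [2, 5, 5], 'nested': {'a': [2, 5]}}
`deep = copy.deepcopy(original)` → deep = {'data': [2, 5, 5], 'nested': {'a': [2, 5]}}
`original['data'].append(703)` → original = {'data': [2, 5, 5, 703], 'nested': {'a': [2, 5]}}; shallow = {'data': [2, 5, 5, 703], 'nested': {'a': [2, 5]}}
`original['nested']['a'].append(660)` → original = {'data': [2, 5, 5, 703], 'nested': {'a': [2, 5, 660]}}; shallow = {'data': [2, 5, 5, 703], 'nested': {'a': [2, 5, 660]}}
`print(shallow['data'])` → prints [2, 5, 5, 703]
`print(shallow['nested']['a'])` → prints [2, 5, 660]
`print(deep['data'])` → prints [2, 5, 5]
`print(deep['nested']['a'])` → prints [2, 5]

Answer:
[2, 5, 5, 703]
[2, 5, 660]
[2, 5, 5]
[2, 5]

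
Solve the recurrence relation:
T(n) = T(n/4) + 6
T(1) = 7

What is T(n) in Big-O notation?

Each step divides n by 4 and adds 6. After log_4(n) steps we reach T(1)=7. So T(n) = 6·log_4(n) + 7 = O(log n).

Answer: O(log n)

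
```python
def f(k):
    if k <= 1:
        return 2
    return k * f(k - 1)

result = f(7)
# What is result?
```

f(7) = 7 * 6 * 5 * 4 * 3 * 2 * 2 = 10080

Answer: 10080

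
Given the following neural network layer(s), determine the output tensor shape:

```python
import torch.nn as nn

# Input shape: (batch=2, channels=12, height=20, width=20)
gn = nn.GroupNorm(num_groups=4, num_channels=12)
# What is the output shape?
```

Input: (2, 12, 20, 20) -> Output: (2, 12, 20, 20)

Answer: (2, 12, 20, 20)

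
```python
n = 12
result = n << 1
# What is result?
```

Trace:
`n = 12` → n = 12
`result = n << 1` → result = 24
So result = 24

Answer: 24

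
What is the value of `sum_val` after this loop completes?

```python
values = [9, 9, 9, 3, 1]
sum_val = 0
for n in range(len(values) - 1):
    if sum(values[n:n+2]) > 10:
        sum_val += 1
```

Count windows with sum > 10
`sum_val` takes the values: 0 → 1 → 2 → 3

Answer: 3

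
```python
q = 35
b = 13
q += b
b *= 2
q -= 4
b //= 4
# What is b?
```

Trace:
`q = 35` → q = 35
`b = 13` → b = 13
`q += b` → q = 48
`b *= 2` → b = 26
`q -= 4` → q = 44
`b //= 4` → b = 6
So b = 6

Answer: 6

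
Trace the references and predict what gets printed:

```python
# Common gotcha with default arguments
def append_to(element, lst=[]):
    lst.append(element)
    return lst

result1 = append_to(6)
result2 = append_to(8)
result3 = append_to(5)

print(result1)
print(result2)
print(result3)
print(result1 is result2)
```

Key concept: mutable default argument gotcha.
Step by step:
`result1 = append_to(6)` → result1 = [6]
`result2 = append_to(8)` → result1 = [6, 8] (same object as result2); result2 = [6, 8] (same object as result1)
`result3 = append_to(5)` → result1 = [6, 8, 5] (same object as result2, result3); result2 = [6, 8, 5] (same object as result1, result3); result3 = [6, 8, 5] (same object as result1, result2)
`print(result1)` → prints [6, 8, 5]
`print(result2)` → prints [6, 8, 5]
`print(result3)` → prints [6, 8, 5]
`print(result1 is result2)` → prints True

Answer:
[6, 8, 5]
[6, 8, 5]
[6, 8, 5]
True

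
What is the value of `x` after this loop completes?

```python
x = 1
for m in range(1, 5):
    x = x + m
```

Start at 1, add 1 through 4
`x` takes the values: 1 → 2 → 4 → 7 → 11

Answer: 11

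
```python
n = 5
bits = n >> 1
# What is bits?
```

Trace:
`n = 5` → n = 5
`bits = n >> 1` → bits = 2
So bits = 2

Answer: 2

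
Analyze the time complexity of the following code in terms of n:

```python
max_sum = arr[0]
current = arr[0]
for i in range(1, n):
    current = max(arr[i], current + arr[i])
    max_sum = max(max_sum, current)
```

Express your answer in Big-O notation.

This is Kadane's algorithm for maximum subarray. Time complexity: O(n).

Answer: O(n)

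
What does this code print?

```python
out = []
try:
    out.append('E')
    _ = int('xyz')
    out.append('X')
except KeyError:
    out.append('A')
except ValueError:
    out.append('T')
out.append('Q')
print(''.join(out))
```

Execution trace: 'E' (try body) → 'T' (except ValueError) → 'Q' (after the try/except). Output: ETQ

Answer: ETQ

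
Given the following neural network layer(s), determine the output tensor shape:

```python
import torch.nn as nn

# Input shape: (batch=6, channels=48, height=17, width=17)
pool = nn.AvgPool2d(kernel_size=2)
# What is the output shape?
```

Input: (6, 48, 17, 17) -> Output: (6, 48, 8, 8)

Answer: (6, 48, 8, 8)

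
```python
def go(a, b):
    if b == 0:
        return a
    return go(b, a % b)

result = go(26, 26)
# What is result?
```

go(26, 26) -> go(26, 0) -> 26

Answer: 26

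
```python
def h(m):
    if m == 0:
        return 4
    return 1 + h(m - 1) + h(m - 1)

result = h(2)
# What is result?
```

h(m) = 1 + 2·h(m-1), h(0)=4. Closed form: (4+1)·2^2 - 1 = 19.

Answer: 19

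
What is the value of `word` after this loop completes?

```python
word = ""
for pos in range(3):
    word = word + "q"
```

Repeat 'q' 3 times
`word` takes the values: "" → "q" → "qq" → "qqq"

Answer: "qqq"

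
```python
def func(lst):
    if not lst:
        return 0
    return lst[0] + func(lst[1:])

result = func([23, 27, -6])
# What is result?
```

23 + 27 + (-6) + 0 = 44

Answer: 44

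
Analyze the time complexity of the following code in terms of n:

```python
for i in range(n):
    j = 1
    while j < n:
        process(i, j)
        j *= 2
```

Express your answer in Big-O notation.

This is Linear outer loop, logarithmic inner loop. Time complexity: O(n log n).

Answer: O(n log n)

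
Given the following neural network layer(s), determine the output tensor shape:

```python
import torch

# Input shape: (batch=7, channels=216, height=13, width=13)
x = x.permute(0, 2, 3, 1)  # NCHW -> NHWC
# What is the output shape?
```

Input: (7, 216, 13, 13) -> Output: (7, 13, 13, 216)

Answer: (7, 13, 13, 216)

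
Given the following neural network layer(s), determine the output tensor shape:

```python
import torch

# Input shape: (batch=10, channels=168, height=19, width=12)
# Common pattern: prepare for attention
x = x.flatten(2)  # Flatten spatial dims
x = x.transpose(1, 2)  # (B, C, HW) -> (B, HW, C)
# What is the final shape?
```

Input: (10, 168, 19, 12) -> after flatten(2): (10, 168, 228) -> Output: (10, 228, 168)

Answer: (10, 228, 168)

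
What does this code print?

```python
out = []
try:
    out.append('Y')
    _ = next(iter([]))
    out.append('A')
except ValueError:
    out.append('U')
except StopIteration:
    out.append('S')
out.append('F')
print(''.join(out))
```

Execution trace: 'Y' (try body) → 'S' (except StopIteration) → 'F' (after the try/except). Output: YSF

Answer: YSF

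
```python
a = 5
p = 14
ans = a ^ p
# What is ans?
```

Trace:
`a = 5` → a = 5
`p = 14` → p = 14
`ans = a ^ p` → ans = 11
So ans = 11

Answer: 11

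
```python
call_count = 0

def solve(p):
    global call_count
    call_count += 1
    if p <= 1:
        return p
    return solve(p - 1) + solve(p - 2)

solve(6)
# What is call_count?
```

Calls(p) = 1 + Calls(p-1) + Calls(p-2); Calls(0)=Calls(1)=1. For p=6 this gives 25.

Answer: 25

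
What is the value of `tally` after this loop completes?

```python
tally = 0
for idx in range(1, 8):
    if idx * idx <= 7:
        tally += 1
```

Count numbers where idx² ≤ 7
`tally` takes the values: 0 → 1 → 2

Answer: 2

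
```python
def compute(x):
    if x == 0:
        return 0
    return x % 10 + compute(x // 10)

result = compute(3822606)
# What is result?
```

Sum of digits of 3822606: 6 + 0 + 6 + 2 + 2 + 8 + 3 = 27

Answer: 27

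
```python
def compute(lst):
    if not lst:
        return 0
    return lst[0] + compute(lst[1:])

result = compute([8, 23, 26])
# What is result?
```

8 + 23 + 26 + 0 = 57

Answer: 57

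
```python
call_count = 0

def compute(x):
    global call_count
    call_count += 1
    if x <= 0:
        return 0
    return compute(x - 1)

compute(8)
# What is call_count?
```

Linear recursion stepping by 1: 9 calls from x=8 down to ≤0.

Answer: 9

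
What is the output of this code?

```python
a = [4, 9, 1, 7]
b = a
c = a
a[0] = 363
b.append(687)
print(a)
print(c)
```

Key concept: multiple aliases.
Step by step:
`a = [4, 9, 1, 7]` → a = [4, 9, 1, 7]
`b = a` → b = [4, 9, 1, 7] (same object as a)
`c = a` → c = [4, 9, 1, 7] (same object as a, b)
`a[0] = 363` → a = [363, 9, 1, 7] (same object as b, c); b = [363, 9, 1, 7] (same object as a, c); c = [363, 9, 1, 7] (same object as a, b)
`b.append(687)` → a = [363, 9, 1, 7, 687] (same object as b, c); b = [363, 9, 1, 7, 687] (same object as a, c); c = [363, 9, 1, 7, 687] (same object as a, b)
`print(a)` → prints [363, 9, 1, 7, 687]
`print(c)` → prints [363, 9, 1, 7, 687]

Answer:
[363, 9, 1, 7, 687]
[363, 9, 1, 7, 687]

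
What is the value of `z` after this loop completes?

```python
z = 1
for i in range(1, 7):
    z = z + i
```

Start at 1, add 1 through 6
`z` takes the values: 1 → 2 → 4 → 7 → 11 → 16 → 22

Answer: 22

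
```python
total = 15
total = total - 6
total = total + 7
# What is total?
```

Trace:
`total = 15` → total = 15
`total = total - 6` → total = 9
`total = total + 7` → total = 16
So total = 16

Answer: 16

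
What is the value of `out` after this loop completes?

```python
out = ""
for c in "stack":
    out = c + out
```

Reverse 'stack'
`out` takes the values: "" → "s" → "ts" → "ats" → "cats" → "kcats"

Answer: "kcats"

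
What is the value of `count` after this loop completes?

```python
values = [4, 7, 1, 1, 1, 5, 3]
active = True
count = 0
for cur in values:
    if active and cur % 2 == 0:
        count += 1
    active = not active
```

Count even values at even positions
`count` takes the values: 0 → 1

Answer: 1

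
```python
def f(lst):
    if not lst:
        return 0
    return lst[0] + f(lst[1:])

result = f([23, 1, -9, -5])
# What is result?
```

23 + 1 + (-9) + (-5) + 0 = 10

Answer: 10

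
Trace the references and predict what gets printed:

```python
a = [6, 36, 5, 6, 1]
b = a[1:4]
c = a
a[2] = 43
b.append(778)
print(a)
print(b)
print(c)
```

Key concept: slice vs alias.
Step by step:
`a = [6, 36, 5, 6, 1]` → a = [6, 36, 5, 6, 1]
`b = a[1:4]` → b = [36, 5, 6]
`c = a` → c = [6, 36, 5, 6, 1] (same object as a)
`a[2] = 43` → a = [6, 36, 43, 6, 1] (same object as c); c = [6, 36, 43, 6, 1] (same object as a)
`b.append(778)` → b = [36, 5, 6, 778]
`print(a)` → prints [6, 36, 43, 6, 1]
`print(b)` → prints [36, 5, 6, 778]
`print(c)` → prints [6, 36, 43, 6, 1]

Answer:
[6, 36, 43, 6, 1]
[36, 5, 6, 778]
[6, 36, 43, 6, 1]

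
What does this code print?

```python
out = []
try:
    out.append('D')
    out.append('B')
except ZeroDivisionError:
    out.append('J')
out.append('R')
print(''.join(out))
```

Execution trace: 'D' (try body) → 'B' (try body, no exception) → 'R' (after the try/except). Output: DBR

Answer: DBR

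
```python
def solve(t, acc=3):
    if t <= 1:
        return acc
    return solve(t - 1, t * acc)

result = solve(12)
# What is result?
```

Accumulator trace (n, acc): (12, 3) -> (11, 36) -> (10, 396) -> (9, 3960) -> (8, 35640) -> (7, 285120) -> (6, 1995840) -> (5, 11975040) -> (4, 59875200) -> (3, 239500800) -> (2, 718502400) -> (1, 1437004800) -> return 1437004800

Answer: 1437004800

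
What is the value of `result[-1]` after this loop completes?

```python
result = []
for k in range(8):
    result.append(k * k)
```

Last element of squares 0 to 7
`result` takes the values: [] → [0] → [0, 1] → [0, 1, 4] → [0, 1, 4, 9] → [0, 1, 4, 9, 16] → [0, 1, 4, 9, 16, 25] → [0, 1, 4, 9, 16, 25, 36] → [0, 1, 4, 9, 16, 25, 36, 49]
So `result[-1]` = 49

Answer: 49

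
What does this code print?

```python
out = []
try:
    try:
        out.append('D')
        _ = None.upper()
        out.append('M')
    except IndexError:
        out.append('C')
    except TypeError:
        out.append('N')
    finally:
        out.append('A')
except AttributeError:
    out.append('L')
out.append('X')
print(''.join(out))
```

Execution trace: 'D' (try body) → 'A' (finally) → 'L' (outer except AttributeError) → 'X' (after the try/except). Output: DALX

Answer: DALX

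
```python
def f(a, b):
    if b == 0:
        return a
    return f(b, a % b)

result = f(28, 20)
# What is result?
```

f(28, 20) -> f(20, 8) -> f(8, 4) -> f(4, 0) -> 4

Answer: 4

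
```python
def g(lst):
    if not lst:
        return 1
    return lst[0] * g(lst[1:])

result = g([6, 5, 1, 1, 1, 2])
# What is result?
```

Product over [6, 5, 1, 1, 1, 2] = 6 * 5 * 1 * 1 * 1 * 2 = 60

Answer: 60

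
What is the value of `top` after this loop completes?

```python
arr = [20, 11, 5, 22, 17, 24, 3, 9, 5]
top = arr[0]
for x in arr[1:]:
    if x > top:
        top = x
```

Maximum of [20, 11, 5, 22, 17, 24, 3, 9, 5]
`top` takes the values: 20 → 22 → 24

Answer: 24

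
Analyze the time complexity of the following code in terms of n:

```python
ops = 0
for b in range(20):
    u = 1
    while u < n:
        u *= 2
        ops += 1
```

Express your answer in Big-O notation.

Each loop level contributes: 1 × log n. Multiplying the contributions gives O(log n).

Answer: O(log n)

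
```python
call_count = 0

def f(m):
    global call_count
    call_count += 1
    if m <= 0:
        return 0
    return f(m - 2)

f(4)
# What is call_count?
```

Linear recursion stepping by 2: 3 calls from m=4 down to ≤0.

Answer: 3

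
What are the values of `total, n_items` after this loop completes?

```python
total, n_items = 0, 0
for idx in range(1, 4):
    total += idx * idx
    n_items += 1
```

Sum of squares and count
`total, n_items` takes the values: (0, 0) → (1, 0) → (1, 1) → (5, 1) → (5, 2) → (14, 2) → (14, 3)

Answer: 14, 3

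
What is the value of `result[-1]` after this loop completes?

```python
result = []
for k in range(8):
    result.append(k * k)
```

Last element of squares 0 to 7
`result` takes the values: [] → [0] → [0, 1] → [0, 1, 4] → [0, 1, 4, 9] → [0, 1, 4, 9, 16] → [0, 1, 4, 9, 16, 25] → [0, 1, 4, 9, 16, 25, 36] → [0, 1, 4, 9, 16, 25, 36, 49]
So `result[-1]` = 49

Answer: 49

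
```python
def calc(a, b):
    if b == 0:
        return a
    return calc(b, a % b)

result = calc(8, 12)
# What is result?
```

calc(8, 12) -> calc(12, 8) -> calc(8, 4) -> calc(4, 0) -> 4

Answer: 4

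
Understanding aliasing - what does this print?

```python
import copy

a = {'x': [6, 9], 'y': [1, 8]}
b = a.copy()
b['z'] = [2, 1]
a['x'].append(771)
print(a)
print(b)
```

Key concept: shallow copy of dict with mutable values.
Step by step:
`a = {'x': [6, 9], 'y': [1, 8]}` → a = {'x': [6, 9], 'y': [1, 8]}
`b = a.copy()` → b = {'x': [6, 9], 'y': [1, 8]}
`b['z'] = [2, 1]` → b = {'x': [6, 9], 'y': [1, 8], 'z': [2, 1]}
`a['x'].append(771)` → a = {'x': [6, 9, 771], 'y': [1, 8]}; b = {'x': [6, 9, 771], 'y': [1, 8], 'z': [2, 1]}
`print(a)` → prints {'x': [6, 9, 771], 'y': [1, 8]}
`print(b)` → prints {'x': [6, 9, 771], 'y': [1, 8], 'z': [2, 1]}

Answer:
{'x': [6, 9, 771], 'y': [1, 8]}
{'x': [6, 9, 771], 'y': [1, 8], 'z': [2, 1]}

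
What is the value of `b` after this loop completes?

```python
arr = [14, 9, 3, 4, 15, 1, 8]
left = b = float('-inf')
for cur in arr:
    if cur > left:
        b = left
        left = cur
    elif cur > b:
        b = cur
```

Second largest (with repeats) in [14, 9, 3, 4, 15, 1, 8]
`b` takes the values: -inf → 9 → 14

Answer: 14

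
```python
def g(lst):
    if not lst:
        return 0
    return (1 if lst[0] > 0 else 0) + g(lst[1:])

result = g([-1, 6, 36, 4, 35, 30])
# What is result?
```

Count of positive elements in [-1, 6, 36, 4, 35, 30] = 5

Answer: 5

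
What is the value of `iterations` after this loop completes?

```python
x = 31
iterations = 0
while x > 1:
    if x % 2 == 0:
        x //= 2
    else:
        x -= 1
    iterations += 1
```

Steps to reduce 31 to 1
`iterations` takes the values: 0 → 1 → 2 → 3 → 4 → 5 → 6 → 7 → 8

Answer: 8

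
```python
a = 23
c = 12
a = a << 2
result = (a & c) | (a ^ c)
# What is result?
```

Trace:
`a = 23` → a = 23
`c = 12` → c = 12
`a = a << 2` → a = 92
`result = (a & c) | (a ^ c)` → result = 92
So result = 92

Answer: 92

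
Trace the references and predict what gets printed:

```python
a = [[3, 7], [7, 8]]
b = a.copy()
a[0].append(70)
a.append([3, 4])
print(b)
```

Key concept: shallow copy with nested lists.
Step by step:
`a = [[3, 7], [7, 8]]` → a = [[3, 7], [7, 8]]
`b = a.copy()` → b = [[3, 7], [7, 8]]
`a[0].append(70)` → a = [[3, 7, 70], [7, 8]]; b = [[3, 7, 70], [7, 8]]
`a.append([3, 4])` → a = [[3, 7, 70], [7, 8], [3, 4]]
`print(b)` → prints [[3, 7, 70], [7, 8]]

Answer: [[3, 7, 70], [7, 8]]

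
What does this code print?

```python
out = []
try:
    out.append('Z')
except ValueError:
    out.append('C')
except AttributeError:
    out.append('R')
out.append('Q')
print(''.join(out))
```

Execution trace: 'Z' (try body, no exception) → 'Q' (after the try/except). Output: ZQ

Answer: ZQ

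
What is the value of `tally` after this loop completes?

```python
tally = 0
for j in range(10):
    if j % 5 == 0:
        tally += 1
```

Count numbers divisible by 5 in range(10)
`tally` takes the values: 0 → 1 → 2

Answer: 2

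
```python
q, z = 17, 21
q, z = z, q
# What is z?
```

Trace:
`q, z = 17, 21` → q = 17; z = 21
`q, z = z, q` → q = 21; z = 17
So z = 17

Answer: 17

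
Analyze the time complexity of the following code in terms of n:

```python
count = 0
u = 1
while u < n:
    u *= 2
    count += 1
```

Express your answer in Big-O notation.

Each loop level contributes: log n. Multiplying the contributions gives O(log n).

Answer: O(log n)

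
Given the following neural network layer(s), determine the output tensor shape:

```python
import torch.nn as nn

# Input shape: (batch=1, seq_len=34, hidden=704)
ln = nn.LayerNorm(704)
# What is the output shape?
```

Input: (1, 34, 704) -> Output: (1, 34, 704)

Answer: (1, 34, 704)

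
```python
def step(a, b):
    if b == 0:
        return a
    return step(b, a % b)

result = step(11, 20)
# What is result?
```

step(11, 20) -> step(20, 11) -> step(11, 9) -> step(9, 2) -> step(2, 1) -> step(1, 0) -> 1

Answer: 1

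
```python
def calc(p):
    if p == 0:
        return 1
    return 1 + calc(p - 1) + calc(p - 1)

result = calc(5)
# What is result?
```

calc(p) = 1 + 2·calc(p-1), calc(0)=1. Closed form: (1+1)·2^5 - 1 = 63.

Answer: 63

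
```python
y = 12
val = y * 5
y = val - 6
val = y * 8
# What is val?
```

Trace:
`y = 12` → y = 12
`val = y * 5` → val = 60
`y = val - 6` → y = 54
`val = y * 8` → val = 432
So val = 432

Answer: 432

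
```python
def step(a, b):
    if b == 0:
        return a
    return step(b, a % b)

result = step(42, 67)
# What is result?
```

step(42, 67) -> step(67, 42) -> step(42, 25) -> step(25, 17) -> step(17, 8) -> step(8, 1) -> step(1, 0) -> 1

Answer: 1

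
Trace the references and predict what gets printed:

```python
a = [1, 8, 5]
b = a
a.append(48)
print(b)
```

Key concept: basic list aliasing.
Step by step:
`a = [1, 8, 5]` → a = [1, 8, 5]
`b = a` → b = [1, 8, 5] (same object as a)
`a.append(48)` → a = [1, 8, 5, 48] (same object as b); b = [1, 8, 5, 48] (same object as a)
`print(b)` → prints [1, 8, 5, 48]

Answer: [1, 8, 5, 48]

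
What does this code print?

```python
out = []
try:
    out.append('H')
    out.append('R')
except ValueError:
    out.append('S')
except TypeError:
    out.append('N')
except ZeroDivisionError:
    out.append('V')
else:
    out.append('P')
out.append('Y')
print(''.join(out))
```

Execution trace: 'H' (try body) → 'R' (try body, no exception) → 'P' (else) → 'Y' (after the try/except). Output: HRPY

Answer: HRPY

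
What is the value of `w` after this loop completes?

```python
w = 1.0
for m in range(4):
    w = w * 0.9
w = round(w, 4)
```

Exponential decay: 1.0 * 0.9^4
`w` takes the values: 1.0 → 0.9 → 0.81 → 0.729 → 0.6561

Answer: 0.6561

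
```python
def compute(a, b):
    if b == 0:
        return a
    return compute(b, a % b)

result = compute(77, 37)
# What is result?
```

compute(77, 37) -> compute(37, 3) -> compute(3, 1) -> compute(1, 0) -> 1

Answer: 1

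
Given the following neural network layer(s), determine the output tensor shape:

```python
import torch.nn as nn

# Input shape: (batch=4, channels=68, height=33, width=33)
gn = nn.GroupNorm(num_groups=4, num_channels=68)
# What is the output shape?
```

Input: (4, 68, 33, 33) -> Output: (4, 68, 33, 33)

Answer: (4, 68, 33, 33)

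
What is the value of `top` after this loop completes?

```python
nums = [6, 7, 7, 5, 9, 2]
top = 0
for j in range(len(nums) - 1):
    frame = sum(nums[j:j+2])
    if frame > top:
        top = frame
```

Max sum of 2-element window in [6, 7, 7, 5, 9, 2]
`top` takes the values: 0 → 13 → 14

Answer: 14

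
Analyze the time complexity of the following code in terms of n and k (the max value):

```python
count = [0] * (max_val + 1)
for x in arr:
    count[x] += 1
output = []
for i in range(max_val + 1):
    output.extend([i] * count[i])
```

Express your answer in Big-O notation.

This is Counting sort (k = max value). Time complexity: O(n + k).

Answer: O(n + k)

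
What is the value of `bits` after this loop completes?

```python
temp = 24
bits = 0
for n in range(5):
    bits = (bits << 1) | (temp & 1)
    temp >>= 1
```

Reverse lowest 5 bits of 24
`bits` takes the values: 0 → 1 → 3

Answer: 3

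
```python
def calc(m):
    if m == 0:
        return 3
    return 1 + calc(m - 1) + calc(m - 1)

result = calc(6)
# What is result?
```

calc(m) = 1 + 2·calc(m-1), calc(0)=3. Closed form: (3+1)·2^6 - 1 = 255.

Answer: 255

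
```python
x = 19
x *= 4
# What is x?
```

Trace:
`x = 19` → x = 19
`x *= 4` → x = 76
So x = 76

Answer: 76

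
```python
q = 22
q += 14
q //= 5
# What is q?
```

Trace:
`q = 22` → q = 22
`q += 14` → q = 36
`q //= 5` → q = 7
So q = 7

Answer: 7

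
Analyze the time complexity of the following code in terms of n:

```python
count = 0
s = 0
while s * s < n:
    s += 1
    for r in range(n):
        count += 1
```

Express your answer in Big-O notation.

Each loop level contributes: √n × n. Multiplying the contributions gives O(n√n).

Answer: O(n√n)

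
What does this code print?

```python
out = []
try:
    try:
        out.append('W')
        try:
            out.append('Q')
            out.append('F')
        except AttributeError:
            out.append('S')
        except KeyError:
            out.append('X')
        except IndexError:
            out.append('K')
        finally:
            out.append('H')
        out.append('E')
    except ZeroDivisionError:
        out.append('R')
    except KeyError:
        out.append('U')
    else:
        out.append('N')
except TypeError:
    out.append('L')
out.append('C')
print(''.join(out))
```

Execution trace: 'W' (try body) → 'Q' (inner try body) → 'F' (inner try body, no exception) → 'H' (inner finally) → 'E' (try body, no exception) → 'N' (else) → 'C' (after the try/except). Output: WQFHENC

Answer: WQFHENC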